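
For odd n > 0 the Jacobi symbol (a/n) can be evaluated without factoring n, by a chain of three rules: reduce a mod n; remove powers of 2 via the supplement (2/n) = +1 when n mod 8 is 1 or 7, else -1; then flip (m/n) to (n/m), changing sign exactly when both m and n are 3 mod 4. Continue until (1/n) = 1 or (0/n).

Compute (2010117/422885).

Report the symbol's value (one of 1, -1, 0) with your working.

1

(2010117/422885): 2010117 mod 422885 = 318577, so (2010117/422885) = (318577/422885)
flip (318577/422885) -> (422885/318577): both odd, 318577 mod 4 = 1, 422885 mod 4 = 1, so the flip contributes +1; sign now +1
(422885/318577): 422885 mod 318577 = 104308, so (422885/318577) = (104308/318577)
factor out 2^2: 104308 = 2^2·26077; with 318577 mod 8 = 1, (2/318577) = +1; sign now +1; continue with (26077/318577)
flip (26077/318577) -> (318577/26077): both odd, 26077 mod 4 = 1, 318577 mod 4 = 1, so the flip contributes +1; sign now +1
(318577/26077): 318577 mod 26077 = 5653, so (318577/26077) = (5653/26077)
flip (5653/26077) -> (26077/5653): both odd, 5653 mod 4 = 1, 26077 mod 4 = 1, so the flip contributes +1; sign now +1
(26077/5653): 26077 mod 5653 = 3465, so (26077/5653) = (3465/5653)
flip (3465/5653) -> (5653/3465): both odd, 3465 mod 4 = 1, 5653 mod 4 = 1, so the flip contributes +1; sign now +1
(5653/3465): 5653 mod 3465 = 2188, so (5653/3465) = (2188/3465)
factor out 2^2: 2188 = 2^2·547; with 3465 mod 8 = 1, (2/3465) = +1; sign now +1; continue with (547/3465)
flip (547/3465) -> (3465/547): both odd, 547 mod 4 = 3, 3465 mod 4 = 1, so the flip contributes +1; sign now +1
(3465/547): 3465 mod 547 = 183, so (3465/547) = (183/547)
flip (183/547) -> (547/183): both odd, 183 mod 4 = 3, 547 mod 4 = 3, so the flip contributes -1; sign now -1
(547/183): 547 mod 183 = 181, so (547/183) = (181/183)
flip (181/183) -> (183/181): both odd, 181 mod 4 = 1, 183 mod 4 = 3, so the flip contributes +1; sign now -1
(183/181): 183 mod 181 = 2, so (183/181) = (2/181)
factor out 2^1: 2 = 2^1·1; with 181 mod 8 = 5, (2/181) = -1; sign now +1; continue with (1/181)
reached (1/181) = 1, so the symbol is +1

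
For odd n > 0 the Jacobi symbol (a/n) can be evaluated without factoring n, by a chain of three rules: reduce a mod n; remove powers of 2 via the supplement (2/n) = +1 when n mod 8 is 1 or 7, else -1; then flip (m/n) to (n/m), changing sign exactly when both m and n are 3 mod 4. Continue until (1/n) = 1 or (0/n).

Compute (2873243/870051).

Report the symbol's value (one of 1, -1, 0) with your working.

(2873243/870051): 2873243 mod 870051 = 263090, so (2873243/870051) = (263090/870051)
factor out 2^1: 263090 = 2^1·131545; with 870051 mod 8 = 3, (2/870051) = -1; sign now -1; continue with (131545/870051)
flip (131545/870051) -> (870051/131545): both odd, 131545 mod 4 = 1, 870051 mod 4 = 3, so the flip contributes +1; sign now -1
(870051/131545): 870051 mod 131545 = 80781, so (870051/131545) = (80781/131545)
flip (80781/131545) -> (131545/80781): both odd, 80781 mod 4 = 1, 131545 mod 4 = 1, so the flip contributes +1; sign now -1
(131545/80781): 131545 mod 80781 = 50764, so (131545/80781) = (50764/80781)
factor out 2^2: 50764 = 2^2·12691; with 80781 mod 8 = 5, (2/80781) = -1; sign now -1; continue with (12691/80781)
flip (12691/80781) -> (80781/12691): both odd, 12691 mod 4 = 3, 80781 mod 4 = 1, so the flip contributes +1; sign now -1
(80781/12691): 80781 mod 12691 = 4635, so (80781/12691) = (4635/12691)
flip (4635/12691) -> (12691/4635): both odd, 4635 mod 4 = 3, 12691 mod 4 = 3, so the flip contributes -1; sign now +1
(12691/4635): 12691 mod 4635 = 3421, so (12691/4635) = (3421/4635)
flip (3421/4635) -> (4635/3421): both odd, 3421 mod 4 = 1, 4635 mod 4 = 3, so the flip contributes +1; sign now +1
(4635/3421): 4635 mod 3421 = 1214, so (4635/3421) = (1214/3421)
factor out 2^1: 1214 = 2^1·607; with 3421 mod 8 = 5, (2/3421) = -1; sign now -1; continue with (607/3421)
flip (607/3421) -> (3421/607): both odd, 607 mod 4 = 3, 3421 mod 4 = 1, so the flip contributes +1; sign now -1
(3421/607): 3421 mod 607 = 386, so (3421/607) = (386/607)
factor out 2^1: 386 = 2^1·193; with 607 mod 8 = 7, (2/607) = +1; sign now -1; continue with (193/607)
flip (193/607) -> (607/193): both odd, 193 mod 4 = 1, 607 mod 4 = 3, so the flip contributes +1; sign now -1
(607/193): 607 mod 193 = 28, so (607/193) = (28/193)
factor out 2^2: 28 = 2^2·7; with 193 mod 8 = 1, (2/193) = +1; sign now -1; continue with (7/193)
flip (7/193) -> (193/7): both odd, 7 mod 4 = 3, 193 mod 4 = 1, so the flip contributes +1; sign now -1
(193/7): 193 mod 7 = 4, so (193/7) = (4/7)
factor out 2^2: 4 = 2^2·1; with 7 mod 8 = 7, (2/7) = +1; sign now -1; continue with (1/7)
reached (1/7) = 1, so the symbol is -1

-1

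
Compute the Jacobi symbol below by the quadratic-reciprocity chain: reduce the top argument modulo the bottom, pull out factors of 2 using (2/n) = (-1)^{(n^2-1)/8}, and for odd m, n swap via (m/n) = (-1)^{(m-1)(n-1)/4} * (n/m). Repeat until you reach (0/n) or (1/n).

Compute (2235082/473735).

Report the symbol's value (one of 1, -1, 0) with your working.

(2235082/473735): 2235082 mod 473735 = 340142, so (2235082/473735) = (340142/473735)
factor out 2^1: 340142 = 2^1·170071; with 473735 mod 8 = 7, (2/473735) = +1; sign now +1; continue with (170071/473735)
flip (170071/473735) -> (473735/170071): both odd, 170071 mod 4 = 3, 473735 mod 4 = 3, so the flip contributes -1; sign now -1
(473735/170071): 473735 mod 170071 = 133593, so (473735/170071) = (133593/170071)
flip (133593/170071) -> (170071/133593): both odd, 133593 mod 4 = 1, 170071 mod 4 = 3, so the flip contributes +1; sign now -1
(170071/133593): 170071 mod 133593 = 36478, so (170071/133593) = (36478/133593)
factor out 2^1: 36478 = 2^1·18239; with 133593 mod 8 = 1, (2/133593) = +1; sign now -1; continue with (18239/133593)
flip (18239/133593) -> (133593/18239): both odd, 18239 mod 4 = 3, 133593 mod 4 = 1, so the flip contributes +1; sign now -1
(133593/18239): 133593 mod 18239 = 5920, so (133593/18239) = (5920/18239)
factor out 2^5: 5920 = 2^5·185; with 18239 mod 8 = 7, (2/18239) = +1; sign now -1; continue with (185/18239)
flip (185/18239) -> (18239/185): both odd, 185 mod 4 = 1, 18239 mod 4 = 3, so the flip contributes +1; sign now -1
(18239/185): 18239 mod 185 = 109, so (18239/185) = (109/185)
flip (109/185) -> (185/109): both odd, 109 mod 4 = 1, 185 mod 4 = 1, so the flip contributes +1; sign now -1
(185/109): 185 mod 109 = 76, so (185/109) = (76/109)
factor out 2^2: 76 = 2^2·19; with 109 mod 8 = 5, (2/109) = -1; sign now -1; continue with (19/109)
flip (19/109) -> (109/19): both odd, 19 mod 4 = 3, 109 mod 4 = 1, so the flip contributes +1; sign now -1
(109/19): 109 mod 19 = 14, so (109/19) = (14/19)
factor out 2^1: 14 = 2^1·7; with 19 mod 8 = 3, (2/19) = -1; sign now +1; continue with (7/19)
flip (7/19) -> (19/7): both odd, 7 mod 4 = 3, 19 mod 4 = 3, so the flip contributes -1; sign now -1
(19/7): 19 mod 7 = 5, so (19/7) = (5/7)
flip (5/7) -> (7/5): both odd, 5 mod 4 = 1, 7 mod 4 = 3, so the flip contributes +1; sign now -1
(7/5): 7 mod 5 = 2, so (7/5) = (2/5)
factor out 2^1: 2 = 2^1·1; with 5 mod 8 = 5, (2/5) = -1; sign now +1; continue with (1/5)
reached (1/5) = 1, so the symbol is +1

1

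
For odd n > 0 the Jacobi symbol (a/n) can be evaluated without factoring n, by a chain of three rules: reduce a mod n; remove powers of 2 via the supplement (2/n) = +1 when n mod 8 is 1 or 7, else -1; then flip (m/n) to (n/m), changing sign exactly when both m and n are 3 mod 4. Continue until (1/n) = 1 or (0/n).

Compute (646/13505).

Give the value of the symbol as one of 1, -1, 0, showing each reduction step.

factor out 2^1: 646 = 2^1·323; with 13505 mod 8 = 1, (2/13505) = +1; sign now +1; continue with (323/13505)
flip (323/13505) -> (13505/323): both odd, 323 mod 4 = 3, 13505 mod 4 = 1, so the flip contributes +1; sign now +1
(13505/323): 13505 mod 323 = 262, so (13505/323) = (262/323)
factor out 2^1: 262 = 2^1·131; with 323 mod 8 = 3, (2/323) = -1; sign now -1; continue with (131/323)
flip (131/323) -> (323/131): both odd, 131 mod 4 = 3, 323 mod 4 = 3, so the flip contributes -1; sign now +1
(323/131): 323 mod 131 = 61, so (323/131) = (61/131)
flip (61/131) -> (131/61): both odd, 61 mod 4 = 1, 131 mod 4 = 3, so the flip contributes +1; sign now +1
(131/61): 131 mod 61 = 9, so (131/61) = (9/61)
flip (9/61) -> (61/9): both odd, 9 mod 4 = 1, 61 mod 4 = 1, so the flip contributes +1; sign now +1
(61/9): 61 mod 9 = 7, so (61/9) = (7/9)
flip (7/9) -> (9/7): both odd, 7 mod 4 = 3, 9 mod 4 = 1, so the flip contributes +1; sign now +1
(9/7): 9 mod 7 = 2, so (9/7) = (2/7)
factor out 2^1: 2 = 2^1·1; with 7 mod 8 = 7, (2/7) = +1; sign now +1; continue with (1/7)
reached (1/7) = 1, so the symbol is +1

1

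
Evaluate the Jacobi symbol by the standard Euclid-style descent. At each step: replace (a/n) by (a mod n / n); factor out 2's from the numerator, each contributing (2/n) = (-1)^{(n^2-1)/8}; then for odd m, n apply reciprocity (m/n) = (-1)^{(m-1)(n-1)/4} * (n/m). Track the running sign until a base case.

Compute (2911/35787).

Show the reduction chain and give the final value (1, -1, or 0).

flip (2911/35787) -> (35787/2911): both odd, 2911 mod 4 = 3, 35787 mod 4 = 3, so the flip contributes -1; sign now -1
(35787/2911): 35787 mod 2911 = 855, so (35787/2911) = (855/2911)
flip (855/2911) -> (2911/855): both odd, 855 mod 4 = 3, 2911 mod 4 = 3, so the flip contributes -1; sign now +1
(2911/855): 2911 mod 855 = 346, so (2911/855) = (346/855)
factor out 2^1: 346 = 2^1·173; with 855 mod 8 = 7, (2/855) = +1; sign now +1; continue with (173/855)
flip (173/855) -> (855/173): both odd, 173 mod 4 = 1, 855 mod 4 = 3, so the flip contributes +1; sign now +1
(855/173): 855 mod 173 = 163, so (855/173) = (163/173)
flip (163/173) -> (173/163): both odd, 163 mod 4 = 3, 173 mod 4 = 1, so the flip contributes +1; sign now +1
(173/163): 173 mod 163 = 10, so (173/163) = (10/163)
factor out 2^1: 10 = 2^1·5; with 163 mod 8 = 3, (2/163) = -1; sign now -1; continue with (5/163)
flip (5/163) -> (163/5): both odd, 5 mod 4 = 1, 163 mod 4 = 3, so the flip contributes +1; sign now -1
(163/5): 163 mod 5 = 3, so (163/5) = (3/5)
flip (3/5) -> (5/3): both odd, 3 mod 4 = 3, 5 mod 4 = 1, so the flip contributes +1; sign now -1
(5/3): 5 mod 3 = 2, so (5/3) = (2/3)
factor out 2^1: 2 = 2^1·1; with 3 mod 8 = 3, (2/3) = -1; sign now +1; continue with (1/3)
reached (1/3) = 1, so the symbol is +1

1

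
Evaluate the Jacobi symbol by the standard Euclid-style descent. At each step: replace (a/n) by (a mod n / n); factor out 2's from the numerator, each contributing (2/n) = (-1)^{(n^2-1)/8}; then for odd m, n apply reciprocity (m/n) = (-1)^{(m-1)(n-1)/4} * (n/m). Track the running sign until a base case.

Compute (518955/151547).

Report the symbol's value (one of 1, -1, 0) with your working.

(518955/151547) = (64314/151547)   [reduce mod 151547]
64314 = 2^1·32157; (2/151547) = -1 since 151547 mod 8 = 3, so (64314/151547) = (-1)^1·(32157/151547); sign now -1
reciprocity: (32157/151547) = +1·(151547/32157) since 32157 mod 4 = 1, 151547 mod 4 = 3; sign now -1
(151547/32157) = (22919/32157)   [reduce mod 32157]
reciprocity: (22919/32157) = +1·(32157/22919) since 22919 mod 4 = 3, 32157 mod 4 = 1; sign now -1
(32157/22919) = (9238/22919)   [reduce mod 22919]
9238 = 2^1·4619; (2/22919) = +1 since 22919 mod 8 = 7, so (9238/22919) = (+1)^1·(4619/22919); sign now -1
reciprocity: (4619/22919) = -1·(22919/4619) since 4619 mod 4 = 3, 22919 mod 4 = 3; sign now +1
(22919/4619) = (4443/4619)   [reduce mod 4619]
reciprocity: (4443/4619) = -1·(4619/4443) since 4443 mod 4 = 3, 4619 mod 4 = 3; sign now -1
(4619/4443) = (176/4443)   [reduce mod 4443]
176 = 2^4·11; (2/4443) = -1 since 4443 mod 8 = 3, so (176/4443) = (-1)^4·(11/4443); sign now -1
reciprocity: (11/4443) = -1·(4443/11) since 11 mod 4 = 3, 4443 mod 4 = 3; sign now +1
(4443/11) = (10/11)   [reduce mod 11]
10 = 2^1·5; (2/11) = -1 since 11 mod 8 = 3, so (10/11) = (-1)^1·(5/11); sign now -1
reciprocity: (5/11) = +1·(11/5) since 5 mod 4 = 1, 11 mod 4 = 3; sign now -1
(11/5) = (1/5)   [reduce mod 5]
(1/5) = 1; final value = sign = -1

-1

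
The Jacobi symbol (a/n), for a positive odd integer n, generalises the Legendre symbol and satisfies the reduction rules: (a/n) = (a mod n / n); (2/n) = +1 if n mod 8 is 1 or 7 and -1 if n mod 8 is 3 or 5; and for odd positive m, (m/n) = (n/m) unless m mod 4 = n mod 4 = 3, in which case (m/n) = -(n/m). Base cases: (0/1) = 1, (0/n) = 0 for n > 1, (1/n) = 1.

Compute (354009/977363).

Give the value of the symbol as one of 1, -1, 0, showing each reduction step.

-1

reciprocity: (354009/977363) = +1·(977363/354009) since 354009 mod 4 = 1, 977363 mod 4 = 3; sign now +1
(977363/354009) = (269345/354009)   [reduce mod 354009]
reciprocity: (269345/354009) = +1·(354009/269345) since 269345 mod 4 = 1, 354009 mod 4 = 1; sign now +1
(354009/269345) = (84664/269345)   [reduce mod 269345]
84664 = 2^3·10583; (2/269345) = +1 since 269345 mod 8 = 1, so (84664/269345) = (+1)^3·(10583/269345); sign now +1
reciprocity: (10583/269345) = +1·(269345/10583) since 10583 mod 4 = 3, 269345 mod 4 = 1; sign now +1
(269345/10583) = (4770/10583)   [reduce mod 10583]
4770 = 2^1·2385; (2/10583) = +1 since 10583 mod 8 = 7, so (4770/10583) = (+1)^1·(2385/10583); sign now +1
reciprocity: (2385/10583) = +1·(10583/2385) since 2385 mod 4 = 1, 10583 mod 4 = 3; sign now +1
(10583/2385) = (1043/2385)   [reduce mod 2385]
reciprocity: (1043/2385) = +1·(2385/1043) since 1043 mod 4 = 3, 2385 mod 4 = 1; sign now +1
(2385/1043) = (299/1043)   [reduce mod 1043]
reciprocity: (299/1043) = -1·(1043/299) since 299 mod 4 = 3, 1043 mod 4 = 3; sign now -1
(1043/299) = (146/299)   [reduce mod 299]
146 = 2^1·73; (2/299) = -1 since 299 mod 8 = 3, so (146/299) = (-1)^1·(73/299); sign now +1
reciprocity: (73/299) = +1·(299/73) since 73 mod 4 = 1, 299 mod 4 = 3; sign now +1
(299/73) = (7/73)   [reduce mod 73]
reciprocity: (7/73) = +1·(73/7) since 7 mod 4 = 3, 73 mod 4 = 1; sign now +1
(73/7) = (3/7)   [reduce mod 7]
reciprocity: (3/7) = -1·(7/3) since 3 mod 4 = 3, 7 mod 4 = 3; sign now -1
(7/3) = (1/3)   [reduce mod 3]
(1/3) = 1; final value = sign = -1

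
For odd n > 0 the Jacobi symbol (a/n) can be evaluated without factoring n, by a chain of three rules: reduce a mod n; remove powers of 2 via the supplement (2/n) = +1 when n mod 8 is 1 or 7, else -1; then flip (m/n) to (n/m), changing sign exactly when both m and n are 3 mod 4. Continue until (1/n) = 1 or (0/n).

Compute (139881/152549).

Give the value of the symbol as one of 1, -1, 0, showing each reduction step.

-1

flip (139881/152549) -> (152549/139881): both odd, 139881 mod 4 = 1, 152549 mod 4 = 1, so the flip contributes +1; sign now +1
(152549/139881): 152549 mod 139881 = 12668, so (152549/139881) = (12668/139881)
factor out 2^2: 12668 = 2^2·3167; with 139881 mod 8 = 1, (2/139881) = +1; sign now +1; continue with (3167/139881)
flip (3167/139881) -> (139881/3167): both odd, 3167 mod 4 = 3, 139881 mod 4 = 1, so the flip contributes +1; sign now +1
(139881/3167): 139881 mod 3167 = 533, so (139881/3167) = (533/3167)
flip (533/3167) -> (3167/533): both odd, 533 mod 4 = 1, 3167 mod 4 = 3, so the flip contributes +1; sign now +1
(3167/533): 3167 mod 533 = 502, so (3167/533) = (502/533)
factor out 2^1: 502 = 2^1·251; with 533 mod 8 = 5, (2/533) = -1; sign now -1; continue with (251/533)
flip (251/533) -> (533/251): both odd, 251 mod 4 = 3, 533 mod 4 = 1, so the flip contributes +1; sign now -1
(533/251): 533 mod 251 = 31, so (533/251) = (31/251)
flip (31/251) -> (251/31): both odd, 31 mod 4 = 3, 251 mod 4 = 3, so the flip contributes -1; sign now +1
(251/31): 251 mod 31 = 3, so (251/31) = (3/31)
flip (3/31) -> (31/3): both odd, 3 mod 4 = 3, 31 mod 4 = 3, so the flip contributes -1; sign now -1
(31/3): 31 mod 3 = 1, so (31/3) = (1/3)
reached (1/3) = 1, so the symbol is -1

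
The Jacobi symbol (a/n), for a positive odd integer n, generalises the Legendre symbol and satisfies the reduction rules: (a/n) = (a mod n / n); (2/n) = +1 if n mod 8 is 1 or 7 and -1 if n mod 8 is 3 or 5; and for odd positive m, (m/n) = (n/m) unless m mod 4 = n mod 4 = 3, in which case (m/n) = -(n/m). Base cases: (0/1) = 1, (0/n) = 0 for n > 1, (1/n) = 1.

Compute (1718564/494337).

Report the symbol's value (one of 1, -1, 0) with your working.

(1718564/494337): 1718564 mod 494337 = 235553, so (1718564/494337) = (235553/494337)
flip (235553/494337) -> (494337/235553): both odd, 235553 mod 4 = 1, 494337 mod 4 = 1, so the flip contributes +1; sign now +1
(494337/235553): 494337 mod 235553 = 23231, so (494337/235553) = (23231/235553)
flip (23231/235553) -> (235553/23231): both odd, 23231 mod 4 = 3, 235553 mod 4 = 1, so the flip contributes +1; sign now +1
(235553/23231): 235553 mod 23231 = 3243, so (235553/23231) = (3243/23231)
flip (3243/23231) -> (23231/3243): both odd, 3243 mod 4 = 3, 23231 mod 4 = 3, so the flip contributes -1; sign now -1
(23231/3243): 23231 mod 3243 = 530, so (23231/3243) = (530/3243)
factor out 2^1: 530 = 2^1·265; with 3243 mod 8 = 3, (2/3243) = -1; sign now +1; continue with (265/3243)
flip (265/3243) -> (3243/265): both odd, 265 mod 4 = 1, 3243 mod 4 = 3, so the flip contributes +1; sign now +1
(3243/265): 3243 mod 265 = 63, so (3243/265) = (63/265)
flip (63/265) -> (265/63): both odd, 63 mod 4 = 3, 265 mod 4 = 1, so the flip contributes +1; sign now +1
(265/63): 265 mod 63 = 13, so (265/63) = (13/63)
flip (13/63) -> (63/13): both odd, 13 mod 4 = 1, 63 mod 4 = 3, so the flip contributes +1; sign now +1
(63/13): 63 mod 13 = 11, so (63/13) = (11/13)
flip (11/13) -> (13/11): both odd, 11 mod 4 = 3, 13 mod 4 = 1, so the flip contributes +1; sign now +1
(13/11): 13 mod 11 = 2, so (13/11) = (2/11)
factor out 2^1: 2 = 2^1·1; with 11 mod 8 = 3, (2/11) = -1; sign now -1; continue with (1/11)
reached (1/11) = 1, so the symbol is -1

-1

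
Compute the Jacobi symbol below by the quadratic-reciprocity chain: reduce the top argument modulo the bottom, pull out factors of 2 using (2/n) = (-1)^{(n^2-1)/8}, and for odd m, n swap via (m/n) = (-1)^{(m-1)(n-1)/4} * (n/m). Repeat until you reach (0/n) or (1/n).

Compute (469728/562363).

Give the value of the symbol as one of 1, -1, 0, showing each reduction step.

469728 = 2^5·14679; (2/562363) = -1 since 562363 mod 8 = 3, so (469728/562363) = (-1)^5·(14679/562363); sign now -1
reciprocity: (14679/562363) = -1·(562363/14679) since 14679 mod 4 = 3, 562363 mod 4 = 3; sign now +1
(562363/14679) = (4561/14679)   [reduce mod 14679]
reciprocity: (4561/14679) = +1·(14679/4561) since 4561 mod 4 = 1, 14679 mod 4 = 3; sign now +1
(14679/4561) = (996/4561)   [reduce mod 4561]
996 = 2^2·249; (2/4561) = +1 since 4561 mod 8 = 1, so (996/4561) = (+1)^2·(249/4561); sign now +1
reciprocity: (249/4561) = +1·(4561/249) since 249 mod 4 = 1, 4561 mod 4 = 1; sign now +1
(4561/249) = (79/249)   [reduce mod 249]
reciprocity: (79/249) = +1·(249/79) since 79 mod 4 = 3, 249 mod 4 = 1; sign now +1
(249/79) = (12/79)   [reduce mod 79]
12 = 2^2·3; (2/79) = +1 since 79 mod 8 = 7, so (12/79) = (+1)^2·(3/79); sign now +1
reciprocity: (3/79) = -1·(79/3) since 3 mod 4 = 3, 79 mod 4 = 3; sign now -1
(79/3) = (1/3)   [reduce mod 3]
(1/3) = 1; final value = sign = -1

-1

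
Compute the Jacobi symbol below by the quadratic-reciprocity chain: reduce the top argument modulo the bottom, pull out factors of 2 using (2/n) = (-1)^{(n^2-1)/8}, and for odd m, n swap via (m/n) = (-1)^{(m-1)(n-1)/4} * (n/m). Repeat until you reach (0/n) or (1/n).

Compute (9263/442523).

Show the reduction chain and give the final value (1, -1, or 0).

-1

reciprocity: (9263/442523) = -1·(442523/9263) since 9263 mod 4 = 3, 442523 mod 4 = 3; sign now -1
(442523/9263) = (7162/9263)   [reduce mod 9263]
7162 = 2^1·3581; (2/9263) = +1 since 9263 mod 8 = 7, so (7162/9263) = (+1)^1·(3581/9263); sign now -1
reciprocity: (3581/9263) = +1·(9263/3581) since 3581 mod 4 = 1, 9263 mod 4 = 3; sign now -1
(9263/3581) = (2101/3581)   [reduce mod 3581]
reciprocity: (2101/3581) = +1·(3581/2101) since 2101 mod 4 = 1, 3581 mod 4 = 1; sign now -1
(3581/2101) = (1480/2101)   [reduce mod 2101]
1480 = 2^3·185; (2/2101) = -1 since 2101 mod 8 = 5, so (1480/2101) = (-1)^3·(185/2101); sign now +1
reciprocity: (185/2101) = +1·(2101/185) since 185 mod 4 = 1, 2101 mod 4 = 1; sign now +1
(2101/185) = (66/185)   [reduce mod 185]
66 = 2^1·33; (2/185) = +1 since 185 mod 8 = 1, so (66/185) = (+1)^1·(33/185); sign now +1
reciprocity: (33/185) = +1·(185/33) since 33 mod 4 = 1, 185 mod 4 = 1; sign now +1
(185/33) = (20/33)   [reduce mod 33]
20 = 2^2·5; (2/33) = +1 since 33 mod 8 = 1, so (20/33) = (+1)^2·(5/33); sign now +1
reciprocity: (5/33) = +1·(33/5) since 5 mod 4 = 1, 33 mod 4 = 1; sign now +1
(33/5) = (3/5)   [reduce mod 5]
reciprocity: (3/5) = +1·(5/3) since 3 mod 4 = 3, 5 mod 4 = 1; sign now +1
(5/3) = (2/3)   [reduce mod 3]
2 = 2^1·1; (2/3) = -1 since 3 mod 8 = 3, so (2/3) = (-1)^1·(1/3); sign now -1
(1/3) = 1; final value = sign = -1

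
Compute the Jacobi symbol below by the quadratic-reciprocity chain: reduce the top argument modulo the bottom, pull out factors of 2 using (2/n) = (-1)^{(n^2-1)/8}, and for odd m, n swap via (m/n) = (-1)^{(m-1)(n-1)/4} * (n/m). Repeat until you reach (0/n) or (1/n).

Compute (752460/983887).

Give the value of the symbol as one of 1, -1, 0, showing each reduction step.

factor out 2^2: 752460 = 2^2·188115; with 983887 mod 8 = 7, (2/983887) = +1; sign now +1; continue with (188115/983887)
flip (188115/983887) -> (983887/188115): both odd, 188115 mod 4 = 3, 983887 mod 4 = 3, so the flip contributes -1; sign now -1
(983887/188115): 983887 mod 188115 = 43312, so (983887/188115) = (43312/188115)
factor out 2^4: 43312 = 2^4·2707; with 188115 mod 8 = 3, (2/188115) = -1; sign now -1; continue with (2707/188115)
flip (2707/188115) -> (188115/2707): both odd, 2707 mod 4 = 3, 188115 mod 4 = 3, so the flip contributes -1; sign now +1
(188115/2707): 188115 mod 2707 = 1332, so (188115/2707) = (1332/2707)
factor out 2^2: 1332 = 2^2·333; with 2707 mod 8 = 3, (2/2707) = -1; sign now +1; continue with (333/2707)
flip (333/2707) -> (2707/333): both odd, 333 mod 4 = 1, 2707 mod 4 = 3, so the flip contributes +1; sign now +1
(2707/333): 2707 mod 333 = 43, so (2707/333) = (43/333)
flip (43/333) -> (333/43): both odd, 43 mod 4 = 3, 333 mod 4 = 1, so the flip contributes +1; sign now +1
(333/43): 333 mod 43 = 32, so (333/43) = (32/43)
factor out 2^5: 32 = 2^5·1; with 43 mod 8 = 3, (2/43) = -1; sign now -1; continue with (1/43)
reached (1/43) = 1, so the symbol is -1

-1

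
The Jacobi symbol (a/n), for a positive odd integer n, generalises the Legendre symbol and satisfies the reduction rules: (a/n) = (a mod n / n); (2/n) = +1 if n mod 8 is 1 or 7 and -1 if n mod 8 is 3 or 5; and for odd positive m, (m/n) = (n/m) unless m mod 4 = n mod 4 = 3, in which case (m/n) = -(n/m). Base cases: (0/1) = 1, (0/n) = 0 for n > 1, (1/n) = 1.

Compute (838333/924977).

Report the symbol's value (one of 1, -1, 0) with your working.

1

reciprocity: (838333/924977) = +1·(924977/838333) since 838333 mod 4 = 1, 924977 mod 4 = 1; sign now +1
(924977/838333) = (86644/838333)   [reduce mod 838333]
86644 = 2^2·21661; (2/838333) = -1 since 838333 mod 8 = 5, so (86644/838333) = (-1)^2·(21661/838333); sign now +1
reciprocity: (21661/838333) = +1·(838333/21661) since 21661 mod 4 = 1, 838333 mod 4 = 1; sign now +1
(838333/21661) = (15215/21661)   [reduce mod 21661]
reciprocity: (15215/21661) = +1·(21661/15215) since 15215 mod 4 = 3, 21661 mod 4 = 1; sign now +1
(21661/15215) = (6446/15215)   [reduce mod 15215]
6446 = 2^1·3223; (2/15215) = +1 since 15215 mod 8 = 7, so (6446/15215) = (+1)^1·(3223/15215); sign now +1
reciprocity: (3223/15215) = -1·(15215/3223) since 3223 mod 4 = 3, 15215 mod 4 = 3; sign now -1
(15215/3223) = (2323/3223)   [reduce mod 3223]
reciprocity: (2323/3223) = -1·(3223/2323) since 2323 mod 4 = 3, 3223 mod 4 = 3; sign now +1
(3223/2323) = (900/2323)   [reduce mod 2323]
900 = 2^2·225; (2/2323) = -1 since 2323 mod 8 = 3, so (900/2323) = (-1)^2·(225/2323); sign now +1
reciprocity: (225/2323) = +1·(2323/225) since 225 mod 4 = 1, 2323 mod 4 = 3; sign now +1
(2323/225) = (73/225)   [reduce mod 225]
reciprocity: (73/225) = +1·(225/73) since 73 mod 4 = 1, 225 mod 4 = 1; sign now +1
(225/73) = (6/73)   [reduce mod 73]
6 = 2^1·3; (2/73) = +1 since 73 mod 8 = 1, so (6/73) = (+1)^1·(3/73); sign now +1
reciprocity: (3/73) = +1·(73/3) since 3 mod 4 = 3, 73 mod 4 = 1; sign now +1
(73/3) = (1/3)   [reduce mod 3]
(1/3) = 1; final value = sign = +1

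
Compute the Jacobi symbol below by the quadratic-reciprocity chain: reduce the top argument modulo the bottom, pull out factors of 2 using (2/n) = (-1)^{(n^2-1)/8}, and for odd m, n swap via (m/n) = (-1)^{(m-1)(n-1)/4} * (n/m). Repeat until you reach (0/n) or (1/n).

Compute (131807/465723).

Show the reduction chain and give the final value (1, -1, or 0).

-1

flip (131807/465723) -> (465723/131807): both odd, 131807 mod 4 = 3, 465723 mod 4 = 3, so the flip contributes -1; sign now -1
(465723/131807): 465723 mod 131807 = 70302, so (465723/131807) = (70302/131807)
factor out 2^1: 70302 = 2^1·35151; with 131807 mod 8 = 7, (2/131807) = +1; sign now -1; continue with (35151/131807)
flip (35151/131807) -> (131807/35151): both odd, 35151 mod 4 = 3, 131807 mod 4 = 3, so the flip contributes -1; sign now +1
(131807/35151): 131807 mod 35151 = 26354, so (131807/35151) = (26354/35151)
factor out 2^1: 26354 = 2^1·13177; with 35151 mod 8 = 7, (2/35151) = +1; sign now +1; continue with (13177/35151)
flip (13177/35151) -> (35151/13177): both odd, 13177 mod 4 = 1, 35151 mod 4 = 3, so the flip contributes +1; sign now +1
(35151/13177): 35151 mod 13177 = 8797, so (35151/13177) = (8797/13177)
flip (8797/13177) -> (13177/8797): both odd, 8797 mod 4 = 1, 13177 mod 4 = 1, so the flip contributes +1; sign now +1
(13177/8797): 13177 mod 8797 = 4380, so (13177/8797) = (4380/8797)
factor out 2^2: 4380 = 2^2·1095; with 8797 mod 8 = 5, (2/8797) = -1; sign now +1; continue with (1095/8797)
flip (1095/8797) -> (8797/1095): both odd, 1095 mod 4 = 3, 8797 mod 4 = 1, so the flip contributes +1; sign now +1
(8797/1095): 8797 mod 1095 = 37, so (8797/1095) = (37/1095)
flip (37/1095) -> (1095/37): both odd, 37 mod 4 = 1, 1095 mod 4 = 3, so the flip contributes +1; sign now +1
(1095/37): 1095 mod 37 = 22, so (1095/37) = (22/37)
factor out 2^1: 22 = 2^1·11; with 37 mod 8 = 5, (2/37) = -1; sign now -1; continue with (11/37)
flip (11/37) -> (37/11): both odd, 11 mod 4 = 3, 37 mod 4 = 1, so the flip contributes +1; sign now -1
(37/11): 37 mod 11 = 4, so (37/11) = (4/11)
factor out 2^2: 4 = 2^2·1; with 11 mod 8 = 3, (2/11) = -1; sign now -1; continue with (1/11)
reached (1/11) = 1, so the symbol is -1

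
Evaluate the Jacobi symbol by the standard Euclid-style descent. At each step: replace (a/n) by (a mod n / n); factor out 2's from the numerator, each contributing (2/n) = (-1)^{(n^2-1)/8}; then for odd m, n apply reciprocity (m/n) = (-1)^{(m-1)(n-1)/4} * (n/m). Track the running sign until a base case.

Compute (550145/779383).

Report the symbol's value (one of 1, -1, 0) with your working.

1

flip (550145/779383) -> (779383/550145): both odd, 550145 mod 4 = 1, 779383 mod 4 = 3, so the flip contributes +1; sign now +1
(779383/550145): 779383 mod 550145 = 229238, so (779383/550145) = (229238/550145)
factor out 2^1: 229238 = 2^1·114619; with 550145 mod 8 = 1, (2/550145) = +1; sign now +1; continue with (114619/550145)
flip (114619/550145) -> (550145/114619): both odd, 114619 mod 4 = 3, 550145 mod 4 = 1, so the flip contributes +1; sign now +1
(550145/114619): 550145 mod 114619 = 91669, so (550145/114619) = (91669/114619)
flip (91669/114619) -> (114619/91669): both odd, 91669 mod 4 = 1, 114619 mod 4 = 3, so the flip contributes +1; sign now +1
(114619/91669): 114619 mod 91669 = 22950, so (114619/91669) = (22950/91669)
factor out 2^1: 22950 = 2^1·11475; with 91669 mod 8 = 5, (2/91669) = -1; sign now -1; continue with (11475/91669)
flip (11475/91669) -> (91669/11475): both odd, 11475 mod 4 = 3, 91669 mod 4 = 1, so the flip contributes +1; sign now -1
(91669/11475): 91669 mod 11475 = 11344, so (91669/11475) = (11344/11475)
factor out 2^4: 11344 = 2^4·709; with 11475 mod 8 = 3, (2/11475) = -1; sign now -1; continue with (709/11475)
flip (709/11475) -> (11475/709): both odd, 709 mod 4 = 1, 11475 mod 4 = 3, so the flip contributes +1; sign now -1
(11475/709): 11475 mod 709 = 131, so (11475/709) = (131/709)
flip (131/709) -> (709/131): both odd, 131 mod 4 = 3, 709 mod 4 = 1, so the flip contributes +1; sign now -1
(709/131): 709 mod 131 = 54, so (709/131) = (54/131)
factor out 2^1: 54 = 2^1·27; with 131 mod 8 = 3, (2/131) = -1; sign now +1; continue with (27/131)
flip (27/131) -> (131/27): both odd, 27 mod 4 = 3, 131 mod 4 = 3, so the flip contributes -1; sign now -1
(131/27): 131 mod 27 = 23, so (131/27) = (23/27)
flip (23/27) -> (27/23): both odd, 23 mod 4 = 3, 27 mod 4 = 3, so the flip contributes -1; sign now +1
(27/23): 27 mod 23 = 4, so (27/23) = (4/23)
factor out 2^2: 4 = 2^2·1; with 23 mod 8 = 7, (2/23) = +1; sign now +1; continue with (1/23)
reached (1/23) = 1, so the symbol is +1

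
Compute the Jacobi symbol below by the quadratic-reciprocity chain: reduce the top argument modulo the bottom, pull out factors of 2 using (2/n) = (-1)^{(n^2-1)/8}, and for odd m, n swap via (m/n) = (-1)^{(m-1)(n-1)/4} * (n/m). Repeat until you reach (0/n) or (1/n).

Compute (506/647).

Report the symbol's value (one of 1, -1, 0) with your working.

506 = 2^1·253; (2/647) = +1 since 647 mod 8 = 7, so (506/647) = (+1)^1·(253/647); sign now +1
reciprocity: (253/647) = +1·(647/253) since 253 mod 4 = 1, 647 mod 4 = 3; sign now +1
(647/253) = (141/253)   [reduce mod 253]
reciprocity: (141/253) = +1·(253/141) since 141 mod 4 = 1, 253 mod 4 = 1; sign now +1
(253/141) = (112/141)   [reduce mod 141]
112 = 2^4·7; (2/141) = -1 since 141 mod 8 = 5, so (112/141) = (-1)^4·(7/141); sign now +1
reciprocity: (7/141) = +1·(141/7) since 7 mod 4 = 3, 141 mod 4 = 1; sign now +1
(141/7) = (1/7)   [reduce mod 7]
(1/7) = 1; final value = sign = +1

1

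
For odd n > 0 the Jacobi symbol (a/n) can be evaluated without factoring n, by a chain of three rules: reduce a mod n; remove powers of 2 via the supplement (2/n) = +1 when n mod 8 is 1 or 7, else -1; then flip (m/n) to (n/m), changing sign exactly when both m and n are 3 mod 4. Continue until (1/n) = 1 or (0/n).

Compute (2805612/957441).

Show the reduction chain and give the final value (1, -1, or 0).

0

(2805612/957441): 2805612 mod 957441 = 890730, so (2805612/957441) = (890730/957441)
factor out 2^1: 890730 = 2^1·445365; with 957441 mod 8 = 1, (2/957441) = +1; sign now +1; continue with (445365/957441)
flip (445365/957441) -> (957441/445365): both odd, 445365 mod 4 = 1, 957441 mod 4 = 1, so the flip contributes +1; sign now +1
(957441/445365): 957441 mod 445365 = 66711, so (957441/445365) = (66711/445365)
flip (66711/445365) -> (445365/66711): both odd, 66711 mod 4 = 3, 445365 mod 4 = 1, so the flip contributes +1; sign now +1
(445365/66711): 445365 mod 66711 = 45099, so (445365/66711) = (45099/66711)
flip (45099/66711) -> (66711/45099): both odd, 45099 mod 4 = 3, 66711 mod 4 = 3, so the flip contributes -1; sign now -1
(66711/45099): 66711 mod 45099 = 21612, so (66711/45099) = (21612/45099)
factor out 2^2: 21612 = 2^2·5403; with 45099 mod 8 = 3, (2/45099) = -1; sign now -1; continue with (5403/45099)
flip (5403/45099) -> (45099/5403): both odd, 5403 mod 4 = 3, 45099 mod 4 = 3, so the flip contributes -1; sign now +1
(45099/5403): 45099 mod 5403 = 1875, so (45099/5403) = (1875/5403)
flip (1875/5403) -> (5403/1875): both odd, 1875 mod 4 = 3, 5403 mod 4 = 3, so the flip contributes -1; sign now -1
(5403/1875): 5403 mod 1875 = 1653, so (5403/1875) = (1653/1875)
flip (1653/1875) -> (1875/1653): both odd, 1653 mod 4 = 1, 1875 mod 4 = 3, so the flip contributes +1; sign now -1
(1875/1653): 1875 mod 1653 = 222, so (1875/1653) = (222/1653)
factor out 2^1: 222 = 2^1·111; with 1653 mod 8 = 5, (2/1653) = -1; sign now +1; continue with (111/1653)
flip (111/1653) -> (1653/111): both odd, 111 mod 4 = 3, 1653 mod 4 = 1, so the flip contributes +1; sign now +1
(1653/111): 1653 mod 111 = 99, so (1653/111) = (99/111)
flip (99/111) -> (111/99): both odd, 99 mod 4 = 3, 111 mod 4 = 3, so the flip contributes -1; sign now -1
(111/99): 111 mod 99 = 12, so (111/99) = (12/99)
factor out 2^2: 12 = 2^2·3; with 99 mod 8 = 3, (2/99) = -1; sign now -1; continue with (3/99)
flip (3/99) -> (99/3): both odd, 3 mod 4 = 3, 99 mod 4 = 3, so the flip contributes -1; sign now +1
(99/3): 99 mod 3 = 0, so (99/3) = (0/3)
reached (0/3); gcd(a, n) > 1, so (0/3) = 0 and the symbol is 0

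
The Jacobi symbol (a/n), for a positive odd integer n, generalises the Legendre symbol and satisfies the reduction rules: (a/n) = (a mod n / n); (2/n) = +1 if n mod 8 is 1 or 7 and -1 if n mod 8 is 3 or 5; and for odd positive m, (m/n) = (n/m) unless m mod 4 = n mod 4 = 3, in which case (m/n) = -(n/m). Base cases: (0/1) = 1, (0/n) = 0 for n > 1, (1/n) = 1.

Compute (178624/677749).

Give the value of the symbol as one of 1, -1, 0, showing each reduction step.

-1

factor out 2^6: 178624 = 2^6·2791; with 677749 mod 8 = 5, (2/677749) = -1; sign now +1; continue with (2791/677749)
flip (2791/677749) -> (677749/2791): both odd, 2791 mod 4 = 3, 677749 mod 4 = 1, so the flip contributes +1; sign now +1
(677749/2791): 677749 mod 2791 = 2327, so (677749/2791) = (2327/2791)
flip (2327/2791) -> (2791/2327): both odd, 2327 mod 4 = 3, 2791 mod 4 = 3, so the flip contributes -1; sign now -1
(2791/2327): 2791 mod 2327 = 464, so (2791/2327) = (464/2327)
factor out 2^4: 464 = 2^4·29; with 2327 mod 8 = 7, (2/2327) = +1; sign now -1; continue with (29/2327)
flip (29/2327) -> (2327/29): both odd, 29 mod 4 = 1, 2327 mod 4 = 3, so the flip contributes +1; sign now -1
(2327/29): 2327 mod 29 = 7, so (2327/29) = (7/29)
flip (7/29) -> (29/7): both odd, 7 mod 4 = 3, 29 mod 4 = 1, so the flip contributes +1; sign now -1
(29/7): 29 mod 7 = 1, so (29/7) = (1/7)
reached (1/7) = 1, so the symbol is -1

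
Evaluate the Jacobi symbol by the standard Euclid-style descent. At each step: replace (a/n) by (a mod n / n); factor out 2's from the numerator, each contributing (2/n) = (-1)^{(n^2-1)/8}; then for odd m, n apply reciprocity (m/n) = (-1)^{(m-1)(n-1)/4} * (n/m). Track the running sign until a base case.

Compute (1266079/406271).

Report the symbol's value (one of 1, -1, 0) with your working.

1

(1266079/406271) = (47266/406271)   [reduce mod 406271]
47266 = 2^1·23633; (2/406271) = +1 since 406271 mod 8 = 7, so (47266/406271) = (+1)^1·(23633/406271); sign now +1
reciprocity: (23633/406271) = +1·(406271/23633) since 23633 mod 4 = 1, 406271 mod 4 = 3; sign now +1
(406271/23633) = (4510/23633)   [reduce mod 23633]
4510 = 2^1·2255; (2/23633) = +1 since 23633 mod 8 = 1, so (4510/23633) = (+1)^1·(2255/23633); sign now +1
reciprocity: (2255/23633) = +1·(23633/2255) since 2255 mod 4 = 3, 23633 mod 4 = 1; sign now +1
(23633/2255) = (1083/2255)   [reduce mod 2255]
reciprocity: (1083/2255) = -1·(2255/1083) since 1083 mod 4 = 3, 2255 mod 4 = 3; sign now -1
(2255/1083) = (89/1083)   [reduce mod 1083]
reciprocity: (89/1083) = +1·(1083/89) since 89 mod 4 = 1, 1083 mod 4 = 3; sign now -1
(1083/89) = (15/89)   [reduce mod 89]
reciprocity: (15/89) = +1·(89/15) since 15 mod 4 = 3, 89 mod 4 = 1; sign now -1
(89/15) = (14/15)   [reduce mod 15]
14 = 2^1·7; (2/15) = +1 since 15 mod 8 = 7, so (14/15) = (+1)^1·(7/15); sign now -1
reciprocity: (7/15) = -1·(15/7) since 7 mod 4 = 3, 15 mod 4 = 3; sign now +1
(15/7) = (1/7)   [reduce mod 7]
(1/7) = 1; final value = sign = +1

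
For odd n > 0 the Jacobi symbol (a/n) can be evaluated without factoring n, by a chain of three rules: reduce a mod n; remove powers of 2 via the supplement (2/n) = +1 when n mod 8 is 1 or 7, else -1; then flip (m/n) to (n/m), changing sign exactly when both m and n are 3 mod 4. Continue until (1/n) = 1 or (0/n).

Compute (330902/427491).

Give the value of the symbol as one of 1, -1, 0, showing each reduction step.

factor out 2^1: 330902 = 2^1·165451; with 427491 mod 8 = 3, (2/427491) = -1; sign now -1; continue with (165451/427491)
flip (165451/427491) -> (427491/165451): both odd, 165451 mod 4 = 3, 427491 mod 4 = 3, so the flip contributes -1; sign now +1
(427491/165451): 427491 mod 165451 = 96589, so (427491/165451) = (96589/165451)
flip (96589/165451) -> (165451/96589): both odd, 96589 mod 4 = 1, 165451 mod 4 = 3, so the flip contributes +1; sign now +1
(165451/96589): 165451 mod 96589 = 68862, so (165451/96589) = (68862/96589)
factor out 2^1: 68862 = 2^1·34431; with 96589 mod 8 = 5, (2/96589) = -1; sign now -1; continue with (34431/96589)
flip (34431/96589) -> (96589/34431): both odd, 34431 mod 4 = 3, 96589 mod 4 = 1, so the flip contributes +1; sign now -1
(96589/34431): 96589 mod 34431 = 27727, so (96589/34431) = (27727/34431)
flip (27727/34431) -> (34431/27727): both odd, 27727 mod 4 = 3, 34431 mod 4 = 3, so the flip contributes -1; sign now +1
(34431/27727): 34431 mod 27727 = 6704, so (34431/27727) = (6704/27727)
factor out 2^4: 6704 = 2^4·419; with 27727 mod 8 = 7, (2/27727) = +1; sign now +1; continue with (419/27727)
flip (419/27727) -> (27727/419): both odd, 419 mod 4 = 3, 27727 mod 4 = 3, so the flip contributes -1; sign now -1
(27727/419): 27727 mod 419 = 73, so (27727/419) = (73/419)
flip (73/419) -> (419/73): both odd, 73 mod 4 = 1, 419 mod 4 = 3, so the flip contributes +1; sign now -1
(419/73): 419 mod 73 = 54, so (419/73) = (54/73)
factor out 2^1: 54 = 2^1·27; with 73 mod 8 = 1, (2/73) = +1; sign now -1; continue with (27/73)
flip (27/73) -> (73/27): both odd, 27 mod 4 = 3, 73 mod 4 = 1, so the flip contributes +1; sign now -1
(73/27): 73 mod 27 = 19, so (73/27) = (19/27)
flip (19/27) -> (27/19): both odd, 19 mod 4 = 3, 27 mod 4 = 3, so the flip contributes -1; sign now +1
(27/19): 27 mod 19 = 8, so (27/19) = (8/19)
factor out 2^3: 8 = 2^3·1; with 19 mod 8 = 3, (2/19) = -1; sign now -1; continue with (1/19)
reached (1/19) = 1, so the symbol is -1

-1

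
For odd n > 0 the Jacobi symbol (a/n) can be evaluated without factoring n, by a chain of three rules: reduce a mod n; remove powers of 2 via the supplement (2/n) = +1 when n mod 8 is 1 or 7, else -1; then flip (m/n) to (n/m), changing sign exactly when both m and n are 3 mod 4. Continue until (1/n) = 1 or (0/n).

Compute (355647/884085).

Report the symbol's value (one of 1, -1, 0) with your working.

flip (355647/884085) -> (884085/355647): both odd, 355647 mod 4 = 3, 884085 mod 4 = 1, so the flip contributes +1; sign now +1
(884085/355647): 884085 mod 355647 = 172791, so (884085/355647) = (172791/355647)
flip (172791/355647) -> (355647/172791): both odd, 172791 mod 4 = 3, 355647 mod 4 = 3, so the flip contributes -1; sign now -1
(355647/172791): 355647 mod 172791 = 10065, so (355647/172791) = (10065/172791)
flip (10065/172791) -> (172791/10065): both odd, 10065 mod 4 = 1, 172791 mod 4 = 3, so the flip contributes +1; sign now -1
(172791/10065): 172791 mod 10065 = 1686, so (172791/10065) = (1686/10065)
factor out 2^1: 1686 = 2^1·843; with 10065 mod 8 = 1, (2/10065) = +1; sign now -1; continue with (843/10065)
flip (843/10065) -> (10065/843): both odd, 843 mod 4 = 3, 10065 mod 4 = 1, so the flip contributes +1; sign now -1
(10065/843): 10065 mod 843 = 792, so (10065/843) = (792/843)
factor out 2^3: 792 = 2^3·99; with 843 mod 8 = 3, (2/843) = -1; sign now +1; continue with (99/843)
flip (99/843) -> (843/99): both odd, 99 mod 4 = 3, 843 mod 4 = 3, so the flip contributes -1; sign now -1
(843/99): 843 mod 99 = 51, so (843/99) = (51/99)
flip (51/99) -> (99/51): both odd, 51 mod 4 = 3, 99 mod 4 = 3, so the flip contributes -1; sign now +1
(99/51): 99 mod 51 = 48, so (99/51) = (48/51)
factor out 2^4: 48 = 2^4·3; with 51 mod 8 = 3, (2/51) = -1; sign now +1; continue with (3/51)
flip (3/51) -> (51/3): both odd, 3 mod 4 = 3, 51 mod 4 = 3, so the flip contributes -1; sign now -1
(51/3): 51 mod 3 = 0, so (51/3) = (0/3)
reached (0/3); gcd(a, n) > 1, so (0/3) = 0 and the symbol is 0

0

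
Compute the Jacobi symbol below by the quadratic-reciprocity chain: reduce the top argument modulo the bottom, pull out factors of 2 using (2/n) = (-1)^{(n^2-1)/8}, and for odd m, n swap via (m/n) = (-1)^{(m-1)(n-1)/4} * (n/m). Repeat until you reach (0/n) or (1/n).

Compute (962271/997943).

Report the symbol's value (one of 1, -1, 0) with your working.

-1

flip (962271/997943) -> (997943/962271): both odd, 962271 mod 4 = 3, 997943 mod 4 = 3, so the flip contributes -1; sign now -1
(997943/962271): 997943 mod 962271 = 35672, so (997943/962271) = (35672/962271)
factor out 2^3: 35672 = 2^3·4459; with 962271 mod 8 = 7, (2/962271) = +1; sign now -1; continue with (4459/962271)
flip (4459/962271) -> (962271/4459): both odd, 4459 mod 4 = 3, 962271 mod 4 = 3, so the flip contributes -1; sign now +1
(962271/4459): 962271 mod 4459 = 3586, so (962271/4459) = (3586/4459)
factor out 2^1: 3586 = 2^1·1793; with 4459 mod 8 = 3, (2/4459) = -1; sign now -1; continue with (1793/4459)
flip (1793/4459) -> (4459/1793): both odd, 1793 mod 4 = 1, 4459 mod 4 = 3, so the flip contributes +1; sign now -1
(4459/1793): 4459 mod 1793 = 873, so (4459/1793) = (873/1793)
flip (873/1793) -> (1793/873): both odd, 873 mod 4 = 1, 1793 mod 4 = 1, so the flip contributes +1; sign now -1
(1793/873): 1793 mod 873 = 47, so (1793/873) = (47/873)
flip (47/873) -> (873/47): both odd, 47 mod 4 = 3, 873 mod 4 = 1, so the flip contributes +1; sign now -1
(873/47): 873 mod 47 = 27, so (873/47) = (27/47)
flip (27/47) -> (47/27): both odd, 27 mod 4 = 3, 47 mod 4 = 3, so the flip contributes -1; sign now +1
(47/27): 47 mod 27 = 20, so (47/27) = (20/27)
factor out 2^2: 20 = 2^2·5; with 27 mod 8 = 3, (2/27) = -1; sign now +1; continue with (5/27)
flip (5/27) -> (27/5): both odd, 5 mod 4 = 1, 27 mod 4 = 3, so the flip contributes +1; sign now +1
(27/5): 27 mod 5 = 2, so (27/5) = (2/5)
factor out 2^1: 2 = 2^1·1; with 5 mod 8 = 5, (2/5) = -1; sign now -1; continue with (1/5)
reached (1/5) = 1, so the symbol is -1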